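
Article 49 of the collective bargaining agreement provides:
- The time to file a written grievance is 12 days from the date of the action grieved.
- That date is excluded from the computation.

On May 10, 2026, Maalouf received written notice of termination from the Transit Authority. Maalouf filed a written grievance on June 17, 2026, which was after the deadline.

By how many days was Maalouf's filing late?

26 days

12 days after May 10, 2026 is May 22, 2026.
The deadline is May 22, 2026; from May 22, 2026 to June 17, 2026 is 26 days.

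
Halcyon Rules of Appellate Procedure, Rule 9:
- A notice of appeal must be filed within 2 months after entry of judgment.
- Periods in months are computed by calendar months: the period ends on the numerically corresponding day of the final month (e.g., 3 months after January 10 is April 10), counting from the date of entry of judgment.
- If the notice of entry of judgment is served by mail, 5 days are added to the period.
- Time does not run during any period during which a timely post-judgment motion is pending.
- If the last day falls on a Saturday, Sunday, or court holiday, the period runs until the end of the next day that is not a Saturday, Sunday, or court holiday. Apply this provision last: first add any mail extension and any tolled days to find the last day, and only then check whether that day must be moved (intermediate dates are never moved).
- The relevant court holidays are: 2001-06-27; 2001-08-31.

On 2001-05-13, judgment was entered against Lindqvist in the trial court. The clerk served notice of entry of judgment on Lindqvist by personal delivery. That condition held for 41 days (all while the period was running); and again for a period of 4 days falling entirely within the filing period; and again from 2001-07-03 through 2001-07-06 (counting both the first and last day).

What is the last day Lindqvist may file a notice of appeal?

2 months after 2001-05-13 is July 13, 2001.
Service was not by mail, so no mail extension applies.
Tolling adds 41 days: July 13, 2001 + 41 days = August 23, 2001.
Tolling adds 4 days: August 23, 2001 + 4 days = August 27, 2001.
From July 3, 2001 through July 6, 2001 inclusive is 4 days; tolling adds 4 days: August 27, 2001 + 4 days = August 31, 2001.
August 31, 2001 is a listed holiday; September 1, 2001 is Saturday; September 2, 2001 is Sunday. The next qualifying day is September 3, 2001.

September 3, 2001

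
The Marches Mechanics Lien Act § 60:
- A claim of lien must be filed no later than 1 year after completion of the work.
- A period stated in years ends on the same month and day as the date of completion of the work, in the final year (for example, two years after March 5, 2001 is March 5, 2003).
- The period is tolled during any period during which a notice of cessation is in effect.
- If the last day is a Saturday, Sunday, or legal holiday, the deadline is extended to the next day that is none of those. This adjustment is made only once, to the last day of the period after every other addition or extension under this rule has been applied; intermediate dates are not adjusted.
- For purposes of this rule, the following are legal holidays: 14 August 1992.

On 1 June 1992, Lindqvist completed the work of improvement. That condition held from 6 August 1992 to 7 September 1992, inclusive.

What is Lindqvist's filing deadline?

July 5, 1993

1 year after 1 June 1992 is June 1, 1993.
From August 6, 1992 through September 7, 1992 inclusive is 33 days; tolling adds 33 days: June 1, 1993 + 33 days = July 4, 1993.
July 4, 1993 is Sunday. The next qualifying day is July 5, 1993.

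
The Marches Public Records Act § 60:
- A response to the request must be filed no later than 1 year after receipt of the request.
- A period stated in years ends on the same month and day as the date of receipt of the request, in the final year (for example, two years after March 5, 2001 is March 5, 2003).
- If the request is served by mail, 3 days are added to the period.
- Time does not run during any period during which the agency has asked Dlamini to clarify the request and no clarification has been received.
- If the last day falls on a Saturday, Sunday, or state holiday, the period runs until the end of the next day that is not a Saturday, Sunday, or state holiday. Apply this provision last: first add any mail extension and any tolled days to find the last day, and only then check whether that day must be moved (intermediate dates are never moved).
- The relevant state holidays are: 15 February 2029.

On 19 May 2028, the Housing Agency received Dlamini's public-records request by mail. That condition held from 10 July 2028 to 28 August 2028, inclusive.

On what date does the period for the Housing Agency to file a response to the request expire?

July 11, 2029

1 year after 19 May 2028 is May 19, 2029.
Service was by mail, adding 3 days: May 19, 2029 + 3 days = May 22, 2029.
From July 10, 2028 through August 28, 2028 inclusive is 50 days; tolling adds 50 days: May 22, 2029 + 50 days = July 11, 2029.
July 11, 2029 is a Wednesday and not a state holiday, so no extension applies.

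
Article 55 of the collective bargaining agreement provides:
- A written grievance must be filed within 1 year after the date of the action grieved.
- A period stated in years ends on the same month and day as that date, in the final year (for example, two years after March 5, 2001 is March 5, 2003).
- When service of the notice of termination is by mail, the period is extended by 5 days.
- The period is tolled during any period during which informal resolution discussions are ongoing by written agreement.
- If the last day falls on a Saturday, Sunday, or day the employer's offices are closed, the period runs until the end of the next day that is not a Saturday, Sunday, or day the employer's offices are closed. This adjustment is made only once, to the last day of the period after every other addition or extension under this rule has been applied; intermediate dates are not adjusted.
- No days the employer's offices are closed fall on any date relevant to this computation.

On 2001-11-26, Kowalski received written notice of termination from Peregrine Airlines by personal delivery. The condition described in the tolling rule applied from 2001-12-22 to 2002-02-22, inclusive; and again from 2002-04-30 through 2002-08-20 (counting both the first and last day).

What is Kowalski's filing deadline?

May 21, 2003

1 year after 2001-11-26 is November 26, 2002.
Service was not by mail, so no mail extension applies.
From December 22, 2001 through February 22, 2002 inclusive is 63 days; tolling adds 63 days: November 26, 2002 + 63 days = January 28, 2003.
From April 30, 2002 through August 20, 2002 inclusive is 113 days; tolling adds 113 days: January 28, 2003 + 113 days = May 21, 2003.
May 21, 2003 is a Wednesday and not a day the employer's offices are closed, so no extension applies.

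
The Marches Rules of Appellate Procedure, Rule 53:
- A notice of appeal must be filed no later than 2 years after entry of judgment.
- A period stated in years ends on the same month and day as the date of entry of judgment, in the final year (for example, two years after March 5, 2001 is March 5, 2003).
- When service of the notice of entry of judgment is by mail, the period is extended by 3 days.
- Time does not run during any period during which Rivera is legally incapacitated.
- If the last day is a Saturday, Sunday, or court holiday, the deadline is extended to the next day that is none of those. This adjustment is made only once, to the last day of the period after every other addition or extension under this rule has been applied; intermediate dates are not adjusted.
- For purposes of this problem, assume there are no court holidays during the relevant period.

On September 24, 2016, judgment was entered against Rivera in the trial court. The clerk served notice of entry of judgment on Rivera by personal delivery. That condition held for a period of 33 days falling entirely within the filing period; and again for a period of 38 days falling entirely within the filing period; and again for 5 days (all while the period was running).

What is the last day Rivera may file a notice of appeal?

2 years after September 24, 2016 is September 24, 2018.
Service was not by mail, so no mail extension applies.
Tolling adds 33 days: September 24, 2018 + 33 days = October 27, 2018.
Tolling adds 38 days: October 27, 2018 + 38 days = December 4, 2018.
Tolling adds 5 days: December 4, 2018 + 5 days = December 9, 2018.
December 9, 2018 is Sunday. The next qualifying day is December 10, 2018.

December 10, 2018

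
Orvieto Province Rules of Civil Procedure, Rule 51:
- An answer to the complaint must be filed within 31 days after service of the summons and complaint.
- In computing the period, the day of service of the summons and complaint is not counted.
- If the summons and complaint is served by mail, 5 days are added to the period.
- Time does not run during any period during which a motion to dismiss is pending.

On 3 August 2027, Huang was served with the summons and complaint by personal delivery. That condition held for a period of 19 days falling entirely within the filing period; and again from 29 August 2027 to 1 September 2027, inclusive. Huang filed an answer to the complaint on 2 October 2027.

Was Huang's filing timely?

No

31 days after 3 August 2027 is September 3, 2027.
Service was not by mail, so no mail extension applies.
Tolling adds 19 days: September 3, 2027 + 19 days = September 22, 2027.
From August 29, 2027 through September 1, 2027 inclusive is 4 days; tolling adds 4 days: September 22, 2027 + 4 days = September 26, 2027.
The deadline is September 26, 2027; the filing on October 2, 2027 is after that date.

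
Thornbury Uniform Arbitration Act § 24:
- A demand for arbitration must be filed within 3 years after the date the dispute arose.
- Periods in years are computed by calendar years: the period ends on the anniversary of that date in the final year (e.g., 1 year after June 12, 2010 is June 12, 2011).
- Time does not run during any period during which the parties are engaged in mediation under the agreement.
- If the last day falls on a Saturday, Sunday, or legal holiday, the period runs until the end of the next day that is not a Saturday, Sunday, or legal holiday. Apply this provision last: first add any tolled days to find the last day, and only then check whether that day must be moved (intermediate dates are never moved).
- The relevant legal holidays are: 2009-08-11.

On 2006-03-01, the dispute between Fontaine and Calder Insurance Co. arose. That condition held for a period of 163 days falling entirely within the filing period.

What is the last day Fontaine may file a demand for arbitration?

August 12, 2009

3 years after 2006-03-01 is March 1, 2009.
Tolling adds 163 days: March 1, 2009 + 163 days = August 11, 2009.
August 11, 2009 is a listed holiday. The next qualifying day is August 12, 2009.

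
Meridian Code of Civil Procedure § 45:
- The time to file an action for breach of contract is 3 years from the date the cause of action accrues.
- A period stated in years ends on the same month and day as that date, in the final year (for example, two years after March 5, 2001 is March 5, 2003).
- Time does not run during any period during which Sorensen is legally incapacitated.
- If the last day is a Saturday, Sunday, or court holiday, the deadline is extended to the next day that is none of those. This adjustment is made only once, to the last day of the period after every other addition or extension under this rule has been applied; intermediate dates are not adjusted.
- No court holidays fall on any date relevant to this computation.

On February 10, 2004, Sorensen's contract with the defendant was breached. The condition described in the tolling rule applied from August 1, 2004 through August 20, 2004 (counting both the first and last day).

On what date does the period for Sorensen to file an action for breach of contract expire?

March 2, 2007

3 years after February 10, 2004 is February 10, 2007.
From August 1, 2004 through August 20, 2004 inclusive is 20 days; tolling adds 20 days: February 10, 2007 + 20 days = March 2, 2007.
March 2, 2007 is a Friday and not a court holiday, so no extension applies.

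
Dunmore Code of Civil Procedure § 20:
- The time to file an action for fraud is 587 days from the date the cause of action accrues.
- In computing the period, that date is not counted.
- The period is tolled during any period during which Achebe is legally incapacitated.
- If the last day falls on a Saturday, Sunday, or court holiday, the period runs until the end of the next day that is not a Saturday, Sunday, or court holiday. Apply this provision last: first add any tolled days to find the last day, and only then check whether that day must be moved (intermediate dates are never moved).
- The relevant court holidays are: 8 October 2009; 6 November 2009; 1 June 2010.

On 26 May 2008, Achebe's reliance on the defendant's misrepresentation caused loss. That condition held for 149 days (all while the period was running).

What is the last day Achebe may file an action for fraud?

June 2, 2010

587 days after 26 May 2008 is January 3, 2010.
Tolling adds 149 days: January 3, 2010 + 149 days = June 1, 2010.
June 1, 2010 is a listed holiday. The next qualifying day is June 2, 2010.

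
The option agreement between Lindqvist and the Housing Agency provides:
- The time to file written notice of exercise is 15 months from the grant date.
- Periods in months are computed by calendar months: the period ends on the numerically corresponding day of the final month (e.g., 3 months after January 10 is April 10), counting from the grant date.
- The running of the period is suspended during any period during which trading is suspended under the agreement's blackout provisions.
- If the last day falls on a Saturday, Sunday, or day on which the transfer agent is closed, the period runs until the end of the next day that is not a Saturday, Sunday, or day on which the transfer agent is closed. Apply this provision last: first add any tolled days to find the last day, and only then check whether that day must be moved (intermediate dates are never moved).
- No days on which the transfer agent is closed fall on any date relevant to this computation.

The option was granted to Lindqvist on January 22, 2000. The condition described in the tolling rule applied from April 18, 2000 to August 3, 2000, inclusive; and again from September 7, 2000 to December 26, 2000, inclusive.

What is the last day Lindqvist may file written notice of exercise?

15 months after January 22, 2000 is April 22, 2001.
From April 18, 2000 through August 3, 2000 inclusive is 108 days; tolling adds 108 days: April 22, 2001 + 108 days = August 8, 2001.
From September 7, 2000 through December 26, 2000 inclusive is 111 days; tolling adds 111 days: August 8, 2001 + 111 days = November 27, 2001.
November 27, 2001 is a Tuesday and not a day on which the transfer agent is closed, so no extension applies.

November 27, 2001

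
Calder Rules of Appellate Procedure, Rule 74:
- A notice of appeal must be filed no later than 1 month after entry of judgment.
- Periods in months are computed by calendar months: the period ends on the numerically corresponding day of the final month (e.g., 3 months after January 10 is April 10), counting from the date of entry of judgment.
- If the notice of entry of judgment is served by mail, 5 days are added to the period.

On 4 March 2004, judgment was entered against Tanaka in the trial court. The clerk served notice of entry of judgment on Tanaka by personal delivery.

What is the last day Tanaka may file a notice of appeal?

1 month after 4 March 2004 is April 4, 2004.
Service was not by mail, so no mail extension applies.

April 4, 2004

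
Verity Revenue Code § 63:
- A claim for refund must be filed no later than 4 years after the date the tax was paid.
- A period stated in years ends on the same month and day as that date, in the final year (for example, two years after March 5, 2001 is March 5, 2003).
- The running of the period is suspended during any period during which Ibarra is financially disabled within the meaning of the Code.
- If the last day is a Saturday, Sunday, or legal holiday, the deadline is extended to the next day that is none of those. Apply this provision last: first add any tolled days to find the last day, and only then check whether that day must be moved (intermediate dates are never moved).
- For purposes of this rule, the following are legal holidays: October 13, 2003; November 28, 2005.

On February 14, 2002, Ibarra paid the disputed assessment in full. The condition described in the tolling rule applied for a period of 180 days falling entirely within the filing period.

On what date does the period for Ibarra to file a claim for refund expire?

4 years after February 14, 2002 is February 14, 2006.
Tolling adds 180 days: February 14, 2006 + 180 days = August 13, 2006.
August 13, 2006 is Sunday. The next qualifying day is August 14, 2006.

August 14, 2006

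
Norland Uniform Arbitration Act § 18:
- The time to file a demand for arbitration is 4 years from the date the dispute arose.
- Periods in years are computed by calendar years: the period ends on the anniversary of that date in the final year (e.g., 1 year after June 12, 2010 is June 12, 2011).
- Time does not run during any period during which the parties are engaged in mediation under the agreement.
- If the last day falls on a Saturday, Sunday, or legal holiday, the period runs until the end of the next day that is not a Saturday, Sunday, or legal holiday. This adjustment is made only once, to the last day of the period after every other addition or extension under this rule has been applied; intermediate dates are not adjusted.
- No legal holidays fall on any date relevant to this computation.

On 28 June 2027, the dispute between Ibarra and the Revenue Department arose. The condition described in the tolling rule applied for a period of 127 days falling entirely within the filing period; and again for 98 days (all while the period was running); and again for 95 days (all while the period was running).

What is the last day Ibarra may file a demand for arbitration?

May 13, 2032

4 years after 28 June 2027 is June 28, 2031.
Tolling adds 127 days: June 28, 2031 + 127 days = November 2, 2031.
Tolling adds 98 days: November 2, 2031 + 98 days = February 8, 2032.
Tolling adds 95 days: February 8, 2032 + 95 days = May 13, 2032.
May 13, 2032 is a Thursday and not a legal holiday, so no extension applies.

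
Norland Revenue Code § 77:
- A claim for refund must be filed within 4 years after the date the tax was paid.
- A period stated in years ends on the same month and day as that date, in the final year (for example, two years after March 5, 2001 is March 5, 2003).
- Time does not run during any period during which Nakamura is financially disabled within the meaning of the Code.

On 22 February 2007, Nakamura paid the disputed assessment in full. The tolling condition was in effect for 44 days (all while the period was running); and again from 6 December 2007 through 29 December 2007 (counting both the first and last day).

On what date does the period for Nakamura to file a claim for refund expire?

May 1, 2011

4 years after 22 February 2007 is February 22, 2011.
Tolling adds 44 days: February 22, 2011 + 44 days = April 7, 2011.
From December 6, 2007 through December 29, 2007 inclusive is 24 days; tolling adds 24 days: April 7, 2011 + 24 days = May 1, 2011.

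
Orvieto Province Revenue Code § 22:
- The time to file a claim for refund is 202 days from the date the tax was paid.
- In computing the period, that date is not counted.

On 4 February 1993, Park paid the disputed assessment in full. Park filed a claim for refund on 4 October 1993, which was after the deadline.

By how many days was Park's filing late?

40 days

202 days after 4 February 1993 is August 25, 1993.
The deadline is August 25, 1993; from August 25, 1993 to October 4, 1993 is 40 days.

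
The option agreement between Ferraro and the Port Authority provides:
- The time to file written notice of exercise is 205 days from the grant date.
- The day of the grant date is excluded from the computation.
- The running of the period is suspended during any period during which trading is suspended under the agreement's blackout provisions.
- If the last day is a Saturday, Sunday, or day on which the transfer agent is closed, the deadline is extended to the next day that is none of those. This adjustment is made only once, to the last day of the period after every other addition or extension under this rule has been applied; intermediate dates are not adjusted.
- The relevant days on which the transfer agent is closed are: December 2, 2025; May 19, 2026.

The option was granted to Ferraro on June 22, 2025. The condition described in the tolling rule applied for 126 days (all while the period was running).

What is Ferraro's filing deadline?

205 days after June 22, 2025 is January 13, 2026.
Tolling adds 126 days: January 13, 2026 + 126 days = May 19, 2026.
May 19, 2026 is a listed holiday. The next qualifying day is May 20, 2026.

May 20, 2026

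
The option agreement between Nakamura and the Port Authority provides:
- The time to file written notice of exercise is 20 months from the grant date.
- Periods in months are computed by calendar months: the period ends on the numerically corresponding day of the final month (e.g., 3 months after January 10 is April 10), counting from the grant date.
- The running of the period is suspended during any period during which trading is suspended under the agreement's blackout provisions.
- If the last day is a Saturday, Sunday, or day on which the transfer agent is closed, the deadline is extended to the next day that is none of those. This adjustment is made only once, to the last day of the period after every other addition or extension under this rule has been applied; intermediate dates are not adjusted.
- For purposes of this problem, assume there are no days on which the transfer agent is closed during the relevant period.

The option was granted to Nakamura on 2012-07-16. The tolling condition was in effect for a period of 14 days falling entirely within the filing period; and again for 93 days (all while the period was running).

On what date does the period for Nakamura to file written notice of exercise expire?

20 months after 2012-07-16 is March 16, 2014.
Tolling adds 14 days: March 16, 2014 + 14 days = March 30, 2014.
Tolling adds 93 days: March 30, 2014 + 93 days = July 1, 2014.
July 1, 2014 is a Tuesday and not a day on which the transfer agent is closed, so no extension applies.

July 1, 2014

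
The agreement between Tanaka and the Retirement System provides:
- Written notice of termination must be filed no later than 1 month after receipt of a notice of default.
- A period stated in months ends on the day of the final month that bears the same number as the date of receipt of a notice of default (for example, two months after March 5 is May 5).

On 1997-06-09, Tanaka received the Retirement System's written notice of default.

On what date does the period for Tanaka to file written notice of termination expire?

July 9, 1997

1 month after 1997-06-09 is July 9, 1997.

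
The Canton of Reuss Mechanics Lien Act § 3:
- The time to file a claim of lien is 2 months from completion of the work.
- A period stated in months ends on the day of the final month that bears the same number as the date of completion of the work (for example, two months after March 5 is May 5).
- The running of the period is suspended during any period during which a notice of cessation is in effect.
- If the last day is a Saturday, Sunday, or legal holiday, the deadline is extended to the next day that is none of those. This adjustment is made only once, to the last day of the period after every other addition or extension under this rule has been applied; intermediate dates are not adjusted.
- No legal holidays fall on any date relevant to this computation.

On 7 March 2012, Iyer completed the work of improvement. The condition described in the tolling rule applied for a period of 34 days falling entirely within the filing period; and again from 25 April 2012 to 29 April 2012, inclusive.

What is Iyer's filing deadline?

2 months after 7 March 2012 is May 7, 2012.
Tolling adds 34 days: May 7, 2012 + 34 days = June 10, 2012.
From April 25, 2012 through April 29, 2012 inclusive is 5 days; tolling adds 5 days: June 10, 2012 + 5 days = June 15, 2012.
June 15, 2012 is a Friday and not a legal holiday, so no extension applies.

June 15, 2012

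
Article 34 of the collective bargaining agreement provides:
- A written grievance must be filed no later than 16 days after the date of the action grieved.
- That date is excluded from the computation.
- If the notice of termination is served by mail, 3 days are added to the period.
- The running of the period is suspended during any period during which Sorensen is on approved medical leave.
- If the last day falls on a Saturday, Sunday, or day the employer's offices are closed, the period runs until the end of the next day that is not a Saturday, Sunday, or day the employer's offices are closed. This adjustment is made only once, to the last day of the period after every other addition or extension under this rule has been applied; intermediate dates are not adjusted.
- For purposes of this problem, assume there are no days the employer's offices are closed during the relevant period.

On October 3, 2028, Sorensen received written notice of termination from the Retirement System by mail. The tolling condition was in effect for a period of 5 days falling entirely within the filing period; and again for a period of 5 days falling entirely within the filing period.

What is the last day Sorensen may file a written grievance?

16 days after October 3, 2028 is October 19, 2028.
Service was by mail, adding 3 days: October 19, 2028 + 3 days = October 22, 2028.
Tolling adds 5 days: October 22, 2028 + 5 days = October 27, 2028.
Tolling adds 5 days: October 27, 2028 + 5 days = November 1, 2028.
November 1, 2028 is a Wednesday and not a day the employer's offices are closed, so no extension applies.

November 1, 2028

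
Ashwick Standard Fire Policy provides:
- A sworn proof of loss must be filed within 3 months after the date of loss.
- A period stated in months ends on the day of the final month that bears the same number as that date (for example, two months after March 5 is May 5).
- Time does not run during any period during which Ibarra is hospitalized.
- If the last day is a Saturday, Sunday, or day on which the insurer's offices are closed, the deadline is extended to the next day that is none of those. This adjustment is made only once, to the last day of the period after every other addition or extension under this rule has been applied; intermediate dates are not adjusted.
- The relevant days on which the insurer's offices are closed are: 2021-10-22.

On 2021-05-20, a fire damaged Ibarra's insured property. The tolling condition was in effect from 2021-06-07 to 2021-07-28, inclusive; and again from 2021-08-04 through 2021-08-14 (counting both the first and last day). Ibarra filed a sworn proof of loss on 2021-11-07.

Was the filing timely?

No

3 months after 2021-05-20 is August 20, 2021.
From June 7, 2021 through July 28, 2021 inclusive is 52 days; tolling adds 52 days: August 20, 2021 + 52 days = October 11, 2021.
From August 4, 2021 through August 14, 2021 inclusive is 11 days; tolling adds 11 days: October 11, 2021 + 11 days = October 22, 2021.
October 22, 2021 is a listed holiday; October 23, 2021 is Saturday; October 24, 2021 is Sunday. The next qualifying day is October 25, 2021.
The deadline is October 25, 2021; the filing on November 7, 2021 is after that date.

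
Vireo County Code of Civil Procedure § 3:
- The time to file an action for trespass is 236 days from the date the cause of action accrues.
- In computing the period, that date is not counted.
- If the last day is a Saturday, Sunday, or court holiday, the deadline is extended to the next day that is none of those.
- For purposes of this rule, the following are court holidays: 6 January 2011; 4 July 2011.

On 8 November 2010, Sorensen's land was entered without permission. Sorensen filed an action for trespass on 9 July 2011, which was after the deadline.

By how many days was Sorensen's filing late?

4 days

236 days after 8 November 2010 is July 2, 2011.
July 2, 2011 is Saturday; July 3, 2011 is Sunday; July 4, 2011 is a listed holiday. The next qualifying day is July 5, 2011.
The deadline is July 5, 2011; from July 5, 2011 to July 9, 2011 is 4 days.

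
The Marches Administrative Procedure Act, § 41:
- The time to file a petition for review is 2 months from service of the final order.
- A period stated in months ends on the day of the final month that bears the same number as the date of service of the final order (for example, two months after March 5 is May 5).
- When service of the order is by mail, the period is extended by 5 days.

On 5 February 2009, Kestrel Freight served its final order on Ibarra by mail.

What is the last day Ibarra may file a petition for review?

2 months after 5 February 2009 is April 5, 2009.
Service was by mail, adding 5 days: April 5, 2009 + 5 days = April 10, 2009.

April 10, 2009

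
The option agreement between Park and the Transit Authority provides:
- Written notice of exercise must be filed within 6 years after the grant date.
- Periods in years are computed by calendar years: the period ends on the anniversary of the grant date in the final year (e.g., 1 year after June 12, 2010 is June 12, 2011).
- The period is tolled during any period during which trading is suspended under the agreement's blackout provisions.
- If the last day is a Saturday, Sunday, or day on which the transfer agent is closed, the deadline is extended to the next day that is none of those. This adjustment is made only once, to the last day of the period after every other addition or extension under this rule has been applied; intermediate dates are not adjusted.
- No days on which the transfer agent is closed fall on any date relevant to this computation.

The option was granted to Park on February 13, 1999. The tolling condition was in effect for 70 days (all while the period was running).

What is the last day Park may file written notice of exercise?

6 years after February 13, 1999 is February 13, 2005.
Tolling adds 70 days: February 13, 2005 + 70 days = April 24, 2005.
April 24, 2005 is Sunday. The next qualifying day is April 25, 2005.

April 25, 2005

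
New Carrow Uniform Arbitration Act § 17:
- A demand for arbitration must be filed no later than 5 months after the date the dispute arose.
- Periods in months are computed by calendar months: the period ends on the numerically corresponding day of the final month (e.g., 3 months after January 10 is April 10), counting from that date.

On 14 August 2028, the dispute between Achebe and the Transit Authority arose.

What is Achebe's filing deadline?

5 months after 14 August 2028 is January 14, 2029.

January 14, 2029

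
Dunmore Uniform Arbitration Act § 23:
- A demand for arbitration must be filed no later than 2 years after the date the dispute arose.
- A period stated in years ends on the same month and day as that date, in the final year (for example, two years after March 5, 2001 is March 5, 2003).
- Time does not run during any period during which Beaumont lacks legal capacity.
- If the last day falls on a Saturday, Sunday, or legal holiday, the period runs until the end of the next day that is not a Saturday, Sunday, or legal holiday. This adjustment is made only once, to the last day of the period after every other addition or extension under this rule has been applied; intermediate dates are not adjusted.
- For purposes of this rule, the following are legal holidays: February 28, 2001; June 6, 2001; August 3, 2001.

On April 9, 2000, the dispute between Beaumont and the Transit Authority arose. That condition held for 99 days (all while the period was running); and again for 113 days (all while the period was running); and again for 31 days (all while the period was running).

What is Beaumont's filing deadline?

December 9, 2002

2 years after April 9, 2000 is April 9, 2002.
Tolling adds 99 days: April 9, 2002 + 99 days = July 17, 2002.
Tolling adds 113 days: July 17, 2002 + 113 days = November 7, 2002.
Tolling adds 31 days: November 7, 2002 + 31 days = December 8, 2002.
December 8, 2002 is Sunday. The next qualifying day is December 9, 2002.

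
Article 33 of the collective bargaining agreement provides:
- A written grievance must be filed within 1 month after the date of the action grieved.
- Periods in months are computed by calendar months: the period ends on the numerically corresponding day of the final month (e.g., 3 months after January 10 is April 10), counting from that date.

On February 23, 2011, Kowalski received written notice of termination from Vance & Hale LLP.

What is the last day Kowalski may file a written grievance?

1 month after February 23, 2011 is March 23, 2011.

March 23, 2011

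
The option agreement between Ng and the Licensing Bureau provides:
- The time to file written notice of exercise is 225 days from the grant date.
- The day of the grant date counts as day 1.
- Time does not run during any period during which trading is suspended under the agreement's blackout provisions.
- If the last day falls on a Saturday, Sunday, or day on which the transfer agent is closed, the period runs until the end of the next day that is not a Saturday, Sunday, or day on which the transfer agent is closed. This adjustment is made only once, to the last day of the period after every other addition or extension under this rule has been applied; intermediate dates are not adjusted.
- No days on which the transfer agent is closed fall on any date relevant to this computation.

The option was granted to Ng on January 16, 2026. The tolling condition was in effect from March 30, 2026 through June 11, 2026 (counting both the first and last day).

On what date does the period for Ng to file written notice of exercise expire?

November 10, 2026

Counting January 16, 2026 as day 1, day 225 is August 28, 2026.
From March 30, 2026 through June 11, 2026 inclusive is 74 days; tolling adds 74 days: August 28, 2026 + 74 days = November 10, 2026.
November 10, 2026 is a Tuesday and not a day on which the transfer agent is closed, so no extension applies.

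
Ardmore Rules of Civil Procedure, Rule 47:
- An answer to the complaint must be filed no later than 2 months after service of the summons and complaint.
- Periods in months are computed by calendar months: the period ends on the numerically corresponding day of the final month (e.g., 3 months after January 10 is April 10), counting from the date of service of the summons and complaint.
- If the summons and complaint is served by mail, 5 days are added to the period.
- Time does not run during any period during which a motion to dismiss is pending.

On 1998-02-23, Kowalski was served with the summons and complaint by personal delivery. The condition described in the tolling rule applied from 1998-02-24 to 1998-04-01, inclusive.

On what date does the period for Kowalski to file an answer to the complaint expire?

2 months after 1998-02-23 is April 23, 1998.
Service was not by mail, so no mail extension applies.
From February 24, 1998 through April 1, 1998 inclusive is 37 days; tolling adds 37 days: April 23, 1998 + 37 days = May 30, 1998.

May 30, 1998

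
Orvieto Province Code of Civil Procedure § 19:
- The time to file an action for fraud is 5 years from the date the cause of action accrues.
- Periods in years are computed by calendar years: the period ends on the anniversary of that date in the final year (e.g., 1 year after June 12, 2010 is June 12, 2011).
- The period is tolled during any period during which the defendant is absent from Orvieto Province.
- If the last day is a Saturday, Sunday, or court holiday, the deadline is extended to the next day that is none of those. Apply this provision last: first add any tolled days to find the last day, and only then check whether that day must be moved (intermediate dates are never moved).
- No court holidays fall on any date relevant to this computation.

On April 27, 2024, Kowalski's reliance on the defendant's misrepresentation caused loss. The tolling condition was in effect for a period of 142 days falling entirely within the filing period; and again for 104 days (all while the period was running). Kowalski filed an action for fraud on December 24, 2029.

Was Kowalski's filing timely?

Yes

5 years after April 27, 2024 is April 27, 2029.
Tolling adds 142 days: April 27, 2029 + 142 days = September 16, 2029.
Tolling adds 104 days: September 16, 2029 + 104 days = December 29, 2029.
December 29, 2029 is Saturday; December 30, 2029 is Sunday. The next qualifying day is December 31, 2029.
The deadline is December 31, 2029; the filing on December 24, 2029 is on or before that date.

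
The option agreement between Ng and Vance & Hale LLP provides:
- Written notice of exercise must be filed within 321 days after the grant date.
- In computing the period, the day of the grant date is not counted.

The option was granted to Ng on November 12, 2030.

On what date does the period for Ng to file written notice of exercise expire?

321 days after November 12, 2030 is September 29, 2031.

September 29, 2031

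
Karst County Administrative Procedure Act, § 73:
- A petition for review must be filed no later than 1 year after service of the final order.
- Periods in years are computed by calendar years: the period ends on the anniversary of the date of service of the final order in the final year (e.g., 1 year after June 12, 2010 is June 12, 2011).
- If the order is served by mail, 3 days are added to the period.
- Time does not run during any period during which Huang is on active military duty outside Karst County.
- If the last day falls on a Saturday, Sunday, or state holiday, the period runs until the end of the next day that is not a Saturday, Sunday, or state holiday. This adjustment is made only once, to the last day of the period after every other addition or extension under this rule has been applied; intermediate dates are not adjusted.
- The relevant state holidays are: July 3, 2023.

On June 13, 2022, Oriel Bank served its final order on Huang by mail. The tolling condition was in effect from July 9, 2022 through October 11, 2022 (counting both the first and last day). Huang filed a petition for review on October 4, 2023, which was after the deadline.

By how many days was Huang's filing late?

15 days

1 year after June 13, 2022 is June 13, 2023.
Service was by mail, adding 3 days: June 13, 2023 + 3 days = June 16, 2023.
From July 9, 2022 through October 11, 2022 inclusive is 95 days; tolling adds 95 days: June 16, 2023 + 95 days = September 19, 2023.
September 19, 2023 is a Tuesday and not a state holiday, so no extension applies.
The deadline is September 19, 2023; from September 19, 2023 to October 4, 2023 is 15 days.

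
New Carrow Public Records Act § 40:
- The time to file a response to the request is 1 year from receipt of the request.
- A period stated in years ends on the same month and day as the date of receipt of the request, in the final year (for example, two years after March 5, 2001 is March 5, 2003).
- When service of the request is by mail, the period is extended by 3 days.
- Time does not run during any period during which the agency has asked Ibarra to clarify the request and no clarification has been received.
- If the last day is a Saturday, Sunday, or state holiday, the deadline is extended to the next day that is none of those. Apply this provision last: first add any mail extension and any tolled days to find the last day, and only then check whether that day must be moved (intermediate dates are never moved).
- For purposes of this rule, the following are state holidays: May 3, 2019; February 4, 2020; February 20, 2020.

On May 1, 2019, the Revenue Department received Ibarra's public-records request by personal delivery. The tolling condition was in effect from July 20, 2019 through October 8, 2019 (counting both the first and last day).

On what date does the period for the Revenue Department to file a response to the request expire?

1 year after May 1, 2019 is May 1, 2020.
Service was not by mail, so no mail extension applies.
From July 20, 2019 through October 8, 2019 inclusive is 81 days; tolling adds 81 days: May 1, 2020 + 81 days = July 21, 2020.
July 21, 2020 is a Tuesday and not a state holiday, so no extension applies.

July 21, 2020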